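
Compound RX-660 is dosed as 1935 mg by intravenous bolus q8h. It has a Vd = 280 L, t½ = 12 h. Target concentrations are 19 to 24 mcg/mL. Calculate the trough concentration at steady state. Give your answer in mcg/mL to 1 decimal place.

k = ln2/t½ = ln2/12 ≈ 0.057762 h⁻¹; fraction remaining f = e^(−kτ) = e^(−0.057762×8) ≈ 0.6300.
At steady state, accumulation factor R = 1/(1 − e^(−kτ)) ≈ 2.7027.
Single-dose peak C₀ = D/Vd = 1935/280 ≈ 6.911 mcg/mL.
Cmax,ss = C₀/(1 − f) ≈ 6.911/0.3700 ≈ 18.678 mcg/mL.
Steady-state trough Cmin,ss = Cmax,ss·f ≈ 18.678 × 0.6300 ≈ 11.767 mcg/mL.
Trough 11.8 mcg/mL vs MEC 19 mcg/mL: subtherapeutic.

11.8 mcg/mL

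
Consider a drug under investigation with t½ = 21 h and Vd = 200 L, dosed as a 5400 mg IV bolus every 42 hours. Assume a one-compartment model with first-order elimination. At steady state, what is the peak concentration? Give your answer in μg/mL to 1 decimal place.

The dosing interval is 2 half-lives, so f = 2^(−2) = 0.25.
Accumulation ratio R = 1/(1 − f) = 1/0.75 = 4/3.
Single-dose peak C₀ = D/Vd = 5400/200 = 27 μg/mL.
Steady-state peak Cmax,ss = C₀·R = 27 × 4/3 ≈ 36.000 μg/mL.

36.0 μg/mL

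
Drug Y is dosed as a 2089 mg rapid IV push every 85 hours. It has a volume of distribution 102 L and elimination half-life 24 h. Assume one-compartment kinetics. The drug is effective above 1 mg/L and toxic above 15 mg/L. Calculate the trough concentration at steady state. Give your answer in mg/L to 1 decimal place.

1.9 mg/L

τ/t½ = 85/24 ≈ 3.5417, so fraction remaining f = (1/2)^(85/24) ≈ 0.0859.
Each bolus raises the concentration by D/Vd = 2089/102 ≈ 20.480 mg/L.
Steady-state trough Cmin,ss = C₀·f/(1−f) ≈ 20.480 × 0.0859/0.9141 ≈ 1.925 mg/L.
Trough 1.9 mg/L vs MEC 1 mg/L: adequate.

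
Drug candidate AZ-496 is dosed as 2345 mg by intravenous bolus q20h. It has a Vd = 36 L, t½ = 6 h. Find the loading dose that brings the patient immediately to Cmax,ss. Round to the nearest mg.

2603 mg

f = (1/2)^(20/6) ≈ 0.099213; accumulation ratio R = 1/(1−f) ≈ 1.11014.
Loading dose to hit Cmax,ss on first dose: D_load = D_maint·R ≈ 2345 × 1.11014 ≈ 2603.28 mg.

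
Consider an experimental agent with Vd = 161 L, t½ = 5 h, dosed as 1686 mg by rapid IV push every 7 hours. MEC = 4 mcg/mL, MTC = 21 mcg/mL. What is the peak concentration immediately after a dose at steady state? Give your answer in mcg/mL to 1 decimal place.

16.9 mcg/mL

τ/t½ = 7/5 ≈ 1.4, so fraction remaining f = (1/2)^(7/5) ≈ 0.3789.
At steady state, accumulation factor R = 1/(1 − e^(−kτ)) ≈ 1.6100.
Single-dose peak C₀ = D/Vd = 1686/161 ≈ 10.472 mcg/mL.
Cmax,ss = C₀/(1 − f) ≈ 10.472/0.6211 ≈ 16.860 mcg/mL.
Peak 16.9 mcg/mL vs MTC 21 mcg/mL: below toxic threshold.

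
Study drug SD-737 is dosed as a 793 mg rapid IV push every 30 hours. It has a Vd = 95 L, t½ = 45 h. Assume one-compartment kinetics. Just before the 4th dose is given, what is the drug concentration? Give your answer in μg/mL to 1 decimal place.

f = (1/2)^(τ/t½) = (1/2)^(30/45) ≈ 0.6300.
C₀ = D/Vd = 793/95 ≈ 8.347 μg/mL.
Before the 4th dose, 3 doses have been given. Superposition: Cmin = C₀·(f + f² + … + f^3).
≈ 8.347 × (0.6300 + 0.3969 + 0.2500) ≈ 8.347 × 1.2769 ≈ 10.658 μg/mL.

10.7 μg/mL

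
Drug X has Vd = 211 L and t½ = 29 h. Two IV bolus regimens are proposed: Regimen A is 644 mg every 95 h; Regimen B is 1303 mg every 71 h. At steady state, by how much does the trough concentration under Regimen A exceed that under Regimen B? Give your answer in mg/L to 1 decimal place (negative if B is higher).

-1.0 mg/L

Regimen A: f = (1/2)^(95/29) ≈ 0.1032; Cmin,ss = (644/211)·f/(1−f) ≈ 0.351 mg/L.
Regimen B: f = (1/2)^(71/29) ≈ 0.1832; Cmin,ss = (1303/211)·f/(1−f) ≈ 1.385 mg/L.
Difference ≈ 0.351 − 1.385 ≈ -1.034 mg/L.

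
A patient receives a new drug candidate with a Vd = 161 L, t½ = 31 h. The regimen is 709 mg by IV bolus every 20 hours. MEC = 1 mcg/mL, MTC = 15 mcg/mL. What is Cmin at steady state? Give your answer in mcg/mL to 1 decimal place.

7.8 mcg/mL

Over one 20-h interval, 20/31 ≈ 0.64516 half-lives elapse, leaving f ≈ 0.6394 of each dose.
Accumulation ratio R = 1/(1 − f) ≈ 1/0.3606 ≈ 2.7732.
Each bolus raises the concentration by D/Vd = 709/161 ≈ 4.404 mcg/mL.
Steady-state peak Cmax,ss = C₀·R ≈ 4.404 × 2.7732 ≈ 12.213 mcg/mL.
Steady-state trough Cmin,ss = Cmax,ss·f ≈ 12.213 × 0.6394 ≈ 7.809 mcg/mL.
Trough 7.8 mcg/mL vs MEC 1 mcg/mL: adequate.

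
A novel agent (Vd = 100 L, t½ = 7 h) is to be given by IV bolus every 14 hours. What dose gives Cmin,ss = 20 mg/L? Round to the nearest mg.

6000 mg

τ/t½ = 14/7 ≈ 2, so f = (1/2)^(14/7) ≈ 0.250000.
Cmin,ss = (D/Vd)·f/(1−f), so D = Cmin,ss·Vd·(1−f)/f.
D = 20 × 100 × (1−f)/f ≈ 20 × 100 × 3.00000 ≈ 6000.00 mg.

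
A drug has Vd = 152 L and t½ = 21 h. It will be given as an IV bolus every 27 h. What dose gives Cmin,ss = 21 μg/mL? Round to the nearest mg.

4590 mg

τ/t½ = 27/21 ≈ 1.2857, so f = (1/2)^(27/21) ≈ 0.410168.
Cmin,ss = (D/Vd)·f/(1−f), so D = Cmin,ss·Vd·(1−f)/f.
D = 21 × 152 × (1−f)/f ≈ 21 × 152 × 1.43803 ≈ 4590.19 mg.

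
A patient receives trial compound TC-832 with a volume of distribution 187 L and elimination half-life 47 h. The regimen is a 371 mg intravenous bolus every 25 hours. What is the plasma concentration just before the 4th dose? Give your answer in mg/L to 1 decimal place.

3.0 mg/L

f = (1/2)^(τ/t½) = (1/2)^(25/47) ≈ 0.6916.
C₀ = D/Vd = 371/187 ≈ 1.984 mg/L.
Before the 4th dose, 3 doses have been given. Superposition: Cmin = C₀·(f + f² + … + f^3).
≈ 1.984 × (0.6916 + 0.4783 + 0.3308) ≈ 1.984 × 1.5007 ≈ 2.977 mg/L.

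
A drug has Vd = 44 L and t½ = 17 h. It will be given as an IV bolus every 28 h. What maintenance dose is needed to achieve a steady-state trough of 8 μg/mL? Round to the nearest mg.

τ/t½ = 28/17 ≈ 1.6471, so f = (1/2)^(28/17) ≈ 0.319290.
Cmin,ss = (D/Vd)·f/(1−f), so D = Cmin,ss·Vd·(1−f)/f.
D = 8 × 44 × (1−f)/f ≈ 8 × 44 × 2.13195 ≈ 750.45 mg.

750 mg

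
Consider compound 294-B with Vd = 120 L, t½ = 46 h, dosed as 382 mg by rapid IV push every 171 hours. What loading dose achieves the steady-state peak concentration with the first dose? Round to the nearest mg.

413 mg

f = (1/2)^(171/46) ≈ 0.076025; accumulation ratio R = 1/(1−f) ≈ 1.08228.
Loading dose to hit Cmax,ss on first dose: D_load = D_maint·R ≈ 382 × 1.08228 ≈ 413.43 mg.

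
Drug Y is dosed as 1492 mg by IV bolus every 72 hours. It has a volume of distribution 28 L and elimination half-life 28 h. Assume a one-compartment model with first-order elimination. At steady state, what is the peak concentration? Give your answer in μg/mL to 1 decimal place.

Over one 72-h interval, 72/28 ≈ 2.5714 half-lives elapse, leaving f ≈ 0.1682 of each dose.
Accumulation ratio R = 1/(1 − f) ≈ 1/0.8318 ≈ 1.2022.
Each bolus raises the concentration by D/Vd = 1492/28 ≈ 53.286 μg/mL.
Steady-state peak Cmax,ss = C₀·R ≈ 53.286 × 1.2022 ≈ 64.060 μg/mL.

64.1 μg/mL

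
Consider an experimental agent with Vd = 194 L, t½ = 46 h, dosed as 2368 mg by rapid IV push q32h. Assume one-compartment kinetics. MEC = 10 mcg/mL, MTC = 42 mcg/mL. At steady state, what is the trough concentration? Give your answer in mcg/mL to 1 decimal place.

k = ln2/t½ = ln2/46 ≈ 0.015068 h⁻¹; fraction remaining f = e^(−kτ) = e^(−0.015068×32) ≈ 0.6174.
At steady state, accumulation factor R = 1/(1 − e^(−kτ)) ≈ 2.6137.
Single-dose peak C₀ = D/Vd = 2368/194 ≈ 12.206 mcg/mL.
Cmax,ss = C₀/(1 − f) ≈ 12.206/0.3826 ≈ 31.903 mcg/mL.
Steady-state trough Cmin,ss = Cmax,ss·f ≈ 31.903 × 0.6174 ≈ 19.697 mcg/mL.
Trough 19.7 mcg/mL vs MEC 10 mcg/mL: adequate.

19.7 mcg/mL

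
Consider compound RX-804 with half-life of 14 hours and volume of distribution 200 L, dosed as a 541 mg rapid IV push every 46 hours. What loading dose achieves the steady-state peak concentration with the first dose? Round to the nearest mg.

f = (1/2)^(46/14) ≈ 0.102542; accumulation ratio R = 1/(1−f) ≈ 1.11426.
Loading dose to hit Cmax,ss on first dose: D_load = D_maint·R ≈ 541 × 1.11426 ≈ 602.81 mg.

603 mg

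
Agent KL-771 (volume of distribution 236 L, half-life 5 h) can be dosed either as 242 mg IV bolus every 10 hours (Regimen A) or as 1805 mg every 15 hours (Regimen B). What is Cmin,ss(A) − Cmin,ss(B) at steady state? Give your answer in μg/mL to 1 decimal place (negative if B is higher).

-0.8 μg/mL

Regimen A: f = (1/2)^(10/5) ≈ 0.2500; Cmin,ss = (242/236)·f/(1−f) ≈ 0.342 μg/mL.
Regimen B: f = (1/2)^(15/5) ≈ 0.1250; Cmin,ss = (1805/236)·f/(1−f) ≈ 1.093 μg/mL.
Difference ≈ 0.342 − 1.093 ≈ -0.751 μg/mL.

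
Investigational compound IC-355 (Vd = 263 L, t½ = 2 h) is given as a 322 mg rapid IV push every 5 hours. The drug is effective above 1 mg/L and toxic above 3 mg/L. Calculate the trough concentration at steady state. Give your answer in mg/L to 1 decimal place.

τ/t½ = 5/2 ≈ 2.5, so fraction remaining f = (1/2)^(5/2) ≈ 0.1768.
Each bolus raises the concentration by D/Vd = 322/263 ≈ 1.224 mg/L.
Steady-state trough Cmin,ss = C₀·f/(1−f) ≈ 1.224 × 0.1768/0.8232 ≈ 0.263 mg/L.
Trough 0.3 mg/L vs MEC 1 mg/L: subtherapeutic.

0.3 mg/L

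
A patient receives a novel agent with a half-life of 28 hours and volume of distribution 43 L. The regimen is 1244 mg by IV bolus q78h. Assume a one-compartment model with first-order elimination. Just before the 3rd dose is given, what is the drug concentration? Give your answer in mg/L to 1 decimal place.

f = (1/2)^(τ/t½) = (1/2)^(78/28) ≈ 0.1450.
C₀ = D/Vd = 1244/43 ≈ 28.930 mg/L.
Before the 3rd dose, 2 doses have been given. Superposition: Cmin = C₀·(f + f²).
≈ 28.930 × (0.1450 + 0.0210) ≈ 28.930 × 0.1660 ≈ 4.802 mg/L.

4.8 mg/L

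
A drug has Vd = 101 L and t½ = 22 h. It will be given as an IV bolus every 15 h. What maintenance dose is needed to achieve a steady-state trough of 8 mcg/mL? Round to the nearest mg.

488 mg

τ/t½ = 15/22 ≈ 0.68182, so f = (1/2)^(15/22) ≈ 0.623379.
Cmin,ss = (D/Vd)·f/(1−f), so D = Cmin,ss·Vd·(1−f)/f.
D = 8 × 101 × (1−f)/f ≈ 8 × 101 × 0.60416 ≈ 488.16 mg.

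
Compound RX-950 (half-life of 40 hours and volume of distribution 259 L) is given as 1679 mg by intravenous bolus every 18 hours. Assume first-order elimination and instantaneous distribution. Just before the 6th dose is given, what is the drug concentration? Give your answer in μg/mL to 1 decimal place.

f = (1/2)^(τ/t½) = (1/2)^(18/40) ≈ 0.7320.
C₀ = D/Vd = 1679/259 ≈ 6.483 μg/mL.
Before the 6th dose, 5 doses have been given. Superposition: Cmin = C₀·(f + f² + … + f^5).
≈ 6.483 × (0.7320 + 0.5358 + 0.3922 + 0.2871 + 0.2102) ≈ 6.483 × 2.1573 ≈ 13.986 μg/mL.

14.0 μg/mL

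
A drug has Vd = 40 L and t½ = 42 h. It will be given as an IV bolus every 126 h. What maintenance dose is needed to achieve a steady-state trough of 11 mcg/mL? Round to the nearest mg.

τ/t½ = 126/42 ≈ 3, so f = (1/2)^(126/42) ≈ 0.125000.
Cmin,ss = (D/Vd)·f/(1−f), so D = Cmin,ss·Vd·(1−f)/f.
D = 11 × 40 × (1−f)/f ≈ 11 × 40 × 7.00000 ≈ 3080.00 mg.

3080 mg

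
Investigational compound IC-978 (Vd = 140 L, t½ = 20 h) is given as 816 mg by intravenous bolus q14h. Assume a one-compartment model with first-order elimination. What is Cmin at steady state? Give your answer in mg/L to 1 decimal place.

9.3 mg/L

τ/t½ = 14/20 ≈ 0.7, so fraction remaining f = (1/2)^(14/20) ≈ 0.6156.
Each bolus raises the concentration by D/Vd = 816/140 ≈ 5.829 mg/L.
Steady-state trough Cmin,ss = C₀·f/(1−f) ≈ 5.829 × 0.6156/0.3844 ≈ 9.335 mg/L.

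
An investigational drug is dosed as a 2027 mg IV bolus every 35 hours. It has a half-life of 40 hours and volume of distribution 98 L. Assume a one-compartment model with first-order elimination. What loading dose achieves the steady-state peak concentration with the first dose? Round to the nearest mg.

f = (1/2)^(35/40) ≈ 0.545254; accumulation ratio R = 1/(1−f) ≈ 2.19903.
Loading dose to hit Cmax,ss on first dose: D_load = D_maint·R ≈ 2027 × 2.19903 ≈ 4457.43 mg.

4457 mg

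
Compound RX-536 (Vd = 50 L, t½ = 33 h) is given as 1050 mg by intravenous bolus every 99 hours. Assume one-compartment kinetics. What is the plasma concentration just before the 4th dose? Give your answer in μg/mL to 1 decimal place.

f = (1/2)^(τ/t½) = (1/2)^(99/33) ≈ 0.1250.
C₀ = D/Vd = 1050/50 ≈ 21.000 μg/mL.
Before the 4th dose, 3 doses have been given. Superposition: Cmin = C₀·(f + f² + … + f^3).
≈ 21.000 × (0.1250 + 0.0156 + 0.0020) ≈ 21.000 × 0.1426 ≈ 2.995 μg/mL.

3.0 μg/mL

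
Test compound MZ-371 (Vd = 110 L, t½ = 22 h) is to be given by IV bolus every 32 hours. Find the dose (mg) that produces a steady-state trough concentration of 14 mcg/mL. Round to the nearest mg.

τ/t½ = 32/22 ≈ 1.4545, so f = (1/2)^(32/22) ≈ 0.364870.
Cmin,ss = (D/Vd)·f/(1−f), so D = Cmin,ss·Vd·(1−f)/f.
D = 14 × 110 × (1−f)/f ≈ 14 × 110 × 1.74070 ≈ 2680.68 mg.

2681 mg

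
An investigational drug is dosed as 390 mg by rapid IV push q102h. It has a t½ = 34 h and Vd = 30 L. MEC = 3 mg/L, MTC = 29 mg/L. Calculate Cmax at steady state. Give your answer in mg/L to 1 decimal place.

τ = 102 h = 3 half-lives, so f = (1/2)^3 = 0.125.
Accumulation ratio R = 1/(1 − f) = 1/0.875 = 8/7.
Single-dose peak C₀ = D/Vd = 390/30 = 13 mg/L.
Steady-state peak Cmax,ss = C₀·R = 13 × 8/7 ≈ 14.857 mg/L.
Peak 14.9 mg/L vs MTC 29 mg/L: below toxic threshold.

14.9 mg/L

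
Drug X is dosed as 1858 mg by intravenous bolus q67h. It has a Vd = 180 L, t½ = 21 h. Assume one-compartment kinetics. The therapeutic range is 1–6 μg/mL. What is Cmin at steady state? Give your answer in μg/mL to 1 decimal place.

1.3 μg/mL

k = ln2/t½ = ln2/21 ≈ 0.033007 h⁻¹; fraction remaining f = e^(−kτ) = e^(−0.033007×67) ≈ 0.1095.
Accumulation ratio R = 1/(1 − f) ≈ 1/0.8905 ≈ 1.1230.
Single-dose peak C₀ = D/Vd = 1858/180 ≈ 10.322 μg/mL.
Steady-state peak Cmax,ss = C₀·R ≈ 10.322 × 1.1230 ≈ 11.592 μg/mL.
One interval later, Cmin,ss = Cmax,ss·e^(−kτ) ≈ 11.592 × 0.1095 ≈ 1.269 μg/mL.
Trough 1.3 μg/mL vs MEC 1 μg/mL: adequate.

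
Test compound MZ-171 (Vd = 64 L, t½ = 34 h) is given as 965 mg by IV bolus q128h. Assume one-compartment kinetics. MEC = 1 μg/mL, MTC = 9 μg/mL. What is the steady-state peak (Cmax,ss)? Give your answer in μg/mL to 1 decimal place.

Over one 128-h interval, 128/34 ≈ 3.7647 half-lives elapse, leaving f ≈ 0.0736 of each dose.
Accumulation ratio R = 1/(1 − f) ≈ 1/0.9264 ≈ 1.0794.
Single-dose peak C₀ = D/Vd = 965/64 ≈ 15.078 μg/mL.
Steady-state peak Cmax,ss = C₀·R ≈ 15.078 × 1.0794 ≈ 16.275 μg/mL.
Peak 16.3 μg/mL vs MTC 9 μg/mL: exceeds toxic threshold.

16.3 μg/mL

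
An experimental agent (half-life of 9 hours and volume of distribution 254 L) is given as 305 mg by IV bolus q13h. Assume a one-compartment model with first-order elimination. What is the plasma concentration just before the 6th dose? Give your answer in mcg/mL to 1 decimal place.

f = (1/2)^(τ/t½) = (1/2)^(13/9) ≈ 0.3674.
C₀ = D/Vd = 305/254 ≈ 1.201 mcg/mL.
Before the 6th dose, 5 doses have been given. Superposition: Cmin = C₀·(f + f² + … + f^5).
≈ 1.201 × (0.3674 + 0.1350 + 0.0496 + 0.0182 + 0.0067) ≈ 1.201 × 0.5769 ≈ 0.693 mcg/mL.

0.7 mcg/mL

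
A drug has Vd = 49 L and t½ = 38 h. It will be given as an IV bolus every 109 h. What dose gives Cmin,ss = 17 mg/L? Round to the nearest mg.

5250 mg

τ/t½ = 109/38 ≈ 2.8684, so f = (1/2)^(109/38) ≈ 0.136936.
Cmin,ss = (D/Vd)·f/(1−f), so D = Cmin,ss·Vd·(1−f)/f.
D = 17 × 49 × (1−f)/f ≈ 17 × 49 × 6.30268 ≈ 5250.13 mg.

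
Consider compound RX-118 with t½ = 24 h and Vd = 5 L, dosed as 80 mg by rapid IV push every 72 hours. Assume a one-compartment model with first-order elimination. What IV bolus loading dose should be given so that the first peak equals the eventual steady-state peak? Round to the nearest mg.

91 mg

f = (1/2)^(72/24) ≈ 0.125000; accumulation ratio R = 1/(1−f) ≈ 1.14286.
Loading dose to hit Cmax,ss on first dose: D_load = D_maint·R ≈ 80 × 1.14286 ≈ 91.43 mg.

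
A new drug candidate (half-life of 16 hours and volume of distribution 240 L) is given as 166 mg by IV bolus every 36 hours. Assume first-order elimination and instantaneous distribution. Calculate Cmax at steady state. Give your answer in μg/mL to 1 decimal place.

k = ln2/t½ = ln2/16 ≈ 0.043322 h⁻¹; fraction remaining f = e^(−kτ) = e^(−0.043322×36) ≈ 0.2102.
At steady state, accumulation factor R = 1/(1 − e^(−kτ)) ≈ 1.2661.
Each bolus raises the concentration by D/Vd = 166/240 ≈ 0.692 μg/mL.
Cmax,ss = C₀/(1 − f) ≈ 0.692/0.7898 ≈ 0.876 μg/mL.

0.9 μg/mL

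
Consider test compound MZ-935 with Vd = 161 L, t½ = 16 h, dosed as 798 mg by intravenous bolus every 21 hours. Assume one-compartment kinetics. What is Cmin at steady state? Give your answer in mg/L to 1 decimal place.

3.3 mg/L

Over one 21-h interval, 21/16 ≈ 1.3125 half-lives elapse, leaving f ≈ 0.4026 of each dose.
Each bolus raises the concentration by D/Vd = 798/161 ≈ 4.957 mg/L.
Steady-state trough Cmin,ss = C₀·f/(1−f) ≈ 4.957 × 0.4026/0.5974 ≈ 3.341 mg/L.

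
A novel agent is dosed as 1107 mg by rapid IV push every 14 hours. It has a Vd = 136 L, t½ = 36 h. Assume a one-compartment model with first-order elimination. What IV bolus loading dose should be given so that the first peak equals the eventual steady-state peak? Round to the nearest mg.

f = (1/2)^(14/36) ≈ 0.763718; accumulation ratio R = 1/(1−f) ≈ 4.23223.
Loading dose to hit Cmax,ss on first dose: D_load = D_maint·R ≈ 1107 × 4.23223 ≈ 4685.08 mg.

4685 mg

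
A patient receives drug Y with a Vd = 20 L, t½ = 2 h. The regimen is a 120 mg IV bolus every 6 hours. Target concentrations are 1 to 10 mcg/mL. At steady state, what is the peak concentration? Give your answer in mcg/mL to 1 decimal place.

The dosing interval is 3 half-lives, so f = 2^(−3) = 0.125.
Accumulation ratio R = 1/(1 − f) = 1/0.875 = 8/7.
Single-dose peak C₀ = D/Vd = 120/20 = 6 mcg/mL.
Steady-state peak Cmax,ss = C₀·R = 6 × 8/7 ≈ 6.857 mcg/mL.
Peak 6.9 mcg/mL vs MTC 10 mcg/mL: below toxic threshold.

6.9 mcg/mL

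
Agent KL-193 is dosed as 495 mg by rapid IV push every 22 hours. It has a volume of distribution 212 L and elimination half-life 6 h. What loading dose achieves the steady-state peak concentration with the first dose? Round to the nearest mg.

537 mg

f = (1/2)^(22/6) ≈ 0.078745; accumulation ratio R = 1/(1−f) ≈ 1.08548.
Loading dose to hit Cmax,ss on first dose: D_load = D_maint·R ≈ 495 × 1.08548 ≈ 537.31 mg.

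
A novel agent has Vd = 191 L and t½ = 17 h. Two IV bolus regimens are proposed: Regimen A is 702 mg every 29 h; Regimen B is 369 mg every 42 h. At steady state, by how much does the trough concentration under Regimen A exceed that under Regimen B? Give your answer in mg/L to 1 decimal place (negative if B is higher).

Regimen A: f = (1/2)^(29/17) ≈ 0.3065; Cmin,ss = (702/191)·f/(1−f) ≈ 1.624 mg/L.
Regimen B: f = (1/2)^(42/17) ≈ 0.1804; Cmin,ss = (369/191)·f/(1−f) ≈ 0.425 mg/L.
Difference ≈ 1.624 − 0.425 ≈ 1.199 mg/L.

1.2 mg/L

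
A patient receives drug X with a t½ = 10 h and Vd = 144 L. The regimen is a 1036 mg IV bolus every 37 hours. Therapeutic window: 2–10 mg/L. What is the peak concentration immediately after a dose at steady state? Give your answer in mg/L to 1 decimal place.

k = ln2/t½ = ln2/10 ≈ 0.069315 h⁻¹; fraction remaining f = e^(−kτ) = e^(−0.069315×37) ≈ 0.0769.
Accumulation ratio R = 1/(1 − f) ≈ 1/0.9231 ≈ 1.0833.
Each bolus raises the concentration by D/Vd = 1036/144 ≈ 7.194 mg/L.
Steady-state peak Cmax,ss = C₀·R ≈ 7.194 × 1.0833 ≈ 7.793 mg/L.
Peak 7.8 mg/L vs MTC 10 mg/L: below toxic threshold.

7.8 mg/L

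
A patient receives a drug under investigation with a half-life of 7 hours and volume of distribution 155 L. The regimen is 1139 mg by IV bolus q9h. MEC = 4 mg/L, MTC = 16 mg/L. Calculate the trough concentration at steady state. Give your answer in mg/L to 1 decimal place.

5.1 mg/L

Over one 9-h interval, 9/7 ≈ 1.2857 half-lives elapse, leaving f ≈ 0.4102 of each dose.
Accumulation ratio R = 1/(1 − f) ≈ 1/0.5898 ≈ 1.6955.
Each bolus raises the concentration by D/Vd = 1139/155 ≈ 7.348 mg/L.
Cmax,ss = C₀/(1 − f) ≈ 7.348/0.5898 ≈ 12.458 mg/L.
Steady-state trough Cmin,ss = Cmax,ss·f ≈ 12.458 × 0.4102 ≈ 5.110 mg/L.
Trough 5.1 mg/L vs MEC 4 mg/L: adequate.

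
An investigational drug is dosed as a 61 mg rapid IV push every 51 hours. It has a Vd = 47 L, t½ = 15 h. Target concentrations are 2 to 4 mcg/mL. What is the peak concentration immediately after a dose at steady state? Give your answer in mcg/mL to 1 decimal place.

1.4 mcg/mL

k = ln2/t½ = ln2/15 ≈ 0.046210 h⁻¹; fraction remaining f = e^(−kτ) = e^(−0.046210×51) ≈ 0.0947.
Accumulation ratio R = 1/(1 − f) ≈ 1/0.9053 ≈ 1.1046.
Single-dose peak C₀ = D/Vd = 61/47 ≈ 1.298 mcg/mL.
Cmax,ss = C₀/(1 − f) ≈ 1.298/0.9053 ≈ 1.434 mcg/mL.
Peak 1.4 mcg/mL vs MTC 4 mcg/mL: below toxic threshold.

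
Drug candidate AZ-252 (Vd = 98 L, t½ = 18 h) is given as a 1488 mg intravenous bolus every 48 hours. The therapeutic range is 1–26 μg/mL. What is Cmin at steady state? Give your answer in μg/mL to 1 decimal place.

2.8 μg/mL

τ/t½ = 48/18 ≈ 2.6667, so fraction remaining f = (1/2)^(48/18) ≈ 0.1575.
At steady state, accumulation factor R = 1/(1 − e^(−kτ)) ≈ 1.1869.
Each bolus raises the concentration by D/Vd = 1488/98 ≈ 15.184 μg/mL.
Cmax,ss = C₀/(1 − f) ≈ 15.184/0.8425 ≈ 18.023 μg/mL.
One interval later, Cmin,ss = Cmax,ss·e^(−kτ) ≈ 18.023 × 0.1575 ≈ 2.839 μg/mL.
Trough 2.8 μg/mL vs MEC 1 μg/mL: adequate.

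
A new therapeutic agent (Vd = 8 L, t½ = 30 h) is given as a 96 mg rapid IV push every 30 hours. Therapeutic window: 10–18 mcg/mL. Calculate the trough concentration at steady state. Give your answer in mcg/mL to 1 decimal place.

The dosing interval is 1 half-life, so f = 2^(−1) = 0.5.
At steady state, R = 1/(1 − 0.5) = 2/1.
Single-dose peak C₀ = D/Vd = 96/8 = 12 mcg/mL.
Steady-state peak Cmax,ss = C₀·R = 12 × 2/1 ≈ 24.000 mcg/mL.
Steady-state trough Cmin,ss = Cmax,ss·f ≈ 24.000 × 0.5 ≈ 12.000 mcg/mL.
Trough 12.0 mcg/mL vs MEC 10 mcg/mL: adequate.

12.0 mcg/mL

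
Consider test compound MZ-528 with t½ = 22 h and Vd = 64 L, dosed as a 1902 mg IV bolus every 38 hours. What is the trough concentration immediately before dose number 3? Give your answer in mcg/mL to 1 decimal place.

f = (1/2)^(τ/t½) = (1/2)^(38/22) ≈ 0.3020.
C₀ = D/Vd = 1902/64 ≈ 29.719 mcg/mL.
Before the 3rd dose, 2 doses have been given. Superposition: Cmin = C₀·(f + f²).
≈ 29.719 × (0.3020 + 0.0912) ≈ 29.719 × 0.3932 ≈ 11.686 mcg/mL.

11.7 mcg/mL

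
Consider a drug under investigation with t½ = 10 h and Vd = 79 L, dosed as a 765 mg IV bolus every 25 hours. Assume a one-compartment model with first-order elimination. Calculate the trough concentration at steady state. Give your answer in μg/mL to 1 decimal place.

τ/t½ = 25/10 ≈ 2.5, so fraction remaining f = (1/2)^(25/10) ≈ 0.1768.
At steady state, accumulation factor R = 1/(1 − e^(−kτ)) ≈ 1.2148.
Each bolus raises the concentration by D/Vd = 765/79 ≈ 9.684 μg/mL.
Cmax,ss = C₀/(1 − f) ≈ 9.684/0.8232 ≈ 11.764 μg/mL.
Steady-state trough Cmin,ss = Cmax,ss·f ≈ 11.764 × 0.1768 ≈ 2.080 μg/mL.

2.1 μg/mL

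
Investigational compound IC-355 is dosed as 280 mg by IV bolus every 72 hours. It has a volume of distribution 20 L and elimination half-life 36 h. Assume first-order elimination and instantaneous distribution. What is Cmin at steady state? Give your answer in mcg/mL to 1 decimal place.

τ = 72 h = 2 half-lives, so f = (1/2)^2 = 0.25.
At steady state, R = 1/(1 − 0.25) = 4/3.
Single-dose peak C₀ = D/Vd = 280/20 = 14 mcg/mL.
Steady-state peak Cmax,ss = C₀·R = 14 × 4/3 ≈ 18.667 mcg/mL.
Steady-state trough Cmin,ss = Cmax,ss·f ≈ 18.667 × 0.25 ≈ 4.667 mcg/mL.

4.7 mcg/mL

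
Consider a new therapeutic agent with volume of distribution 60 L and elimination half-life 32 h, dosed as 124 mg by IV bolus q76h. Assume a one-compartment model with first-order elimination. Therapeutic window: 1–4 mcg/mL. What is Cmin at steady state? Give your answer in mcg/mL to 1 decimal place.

0.5 mcg/mL

Over one 76-h interval, 76/32 ≈ 2.375 half-lives elapse, leaving f ≈ 0.1928 of each dose.
At steady state, accumulation factor R = 1/(1 − e^(−kτ)) ≈ 1.2389.
Each bolus raises the concentration by D/Vd = 124/60 ≈ 2.067 mcg/mL.
Steady-state peak Cmax,ss = C₀·R ≈ 2.067 × 1.2389 ≈ 2.561 mcg/mL.
Steady-state trough Cmin,ss = Cmax,ss·f ≈ 2.561 × 0.1928 ≈ 0.494 mcg/mL.
Trough 0.5 mcg/mL vs MEC 1 mcg/mL: subtherapeutic.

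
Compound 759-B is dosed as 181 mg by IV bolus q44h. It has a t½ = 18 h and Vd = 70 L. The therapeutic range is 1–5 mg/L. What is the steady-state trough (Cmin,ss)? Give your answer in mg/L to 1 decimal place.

0.6 mg/L

Over one 44-h interval, 44/18 ≈ 2.4444 half-lives elapse, leaving f ≈ 0.1837 of each dose.
Single-dose peak C₀ = D/Vd = 181/70 ≈ 2.586 mg/L.
Steady-state trough Cmin,ss = C₀·f/(1−f) ≈ 2.586 × 0.1837/0.8163 ≈ 0.582 mg/L.
Trough 0.6 mg/L vs MEC 1 mg/L: subtherapeutic.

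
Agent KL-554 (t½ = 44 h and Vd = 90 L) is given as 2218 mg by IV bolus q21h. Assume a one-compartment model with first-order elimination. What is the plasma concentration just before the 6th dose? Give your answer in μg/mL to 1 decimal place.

50.8 μg/mL

f = (1/2)^(τ/t½) = (1/2)^(21/44) ≈ 0.7183.
C₀ = D/Vd = 2218/90 ≈ 24.644 μg/mL.
Before the 6th dose, 5 doses have been given. Superposition: Cmin = C₀·(f + f² + … + f^5).
≈ 24.644 × (0.7183 + 0.5160 + 0.3706 + 0.2662 + 0.1912) ≈ 24.644 × 2.0623 ≈ 50.823 μg/mL.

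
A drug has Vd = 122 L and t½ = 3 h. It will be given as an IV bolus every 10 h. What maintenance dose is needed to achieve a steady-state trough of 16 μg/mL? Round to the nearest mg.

17723 mg

τ/t½ = 10/3 ≈ 3.3333, so f = (1/2)^(10/3) ≈ 0.099213.
Cmin,ss = (D/Vd)·f/(1−f), so D = Cmin,ss·Vd·(1−f)/f.
D = 16 × 122 × (1−f)/f ≈ 16 × 122 × 9.07932 ≈ 17722.83 mg.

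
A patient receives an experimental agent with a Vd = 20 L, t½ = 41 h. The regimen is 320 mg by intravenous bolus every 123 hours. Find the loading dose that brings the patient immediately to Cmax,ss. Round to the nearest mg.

f = (1/2)^(123/41) ≈ 0.125000; accumulation ratio R = 1/(1−f) ≈ 1.14286.
Loading dose to hit Cmax,ss on first dose: D_load = D_maint·R ≈ 320 × 1.14286 ≈ 365.72 mg.

366 mg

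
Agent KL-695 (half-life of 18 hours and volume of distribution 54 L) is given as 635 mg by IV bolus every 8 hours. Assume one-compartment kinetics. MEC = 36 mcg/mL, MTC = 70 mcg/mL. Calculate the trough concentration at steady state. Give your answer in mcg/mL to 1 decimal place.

32.6 mcg/mL

τ/t½ = 8/18 ≈ 0.44444, so fraction remaining f = (1/2)^(8/18) ≈ 0.7349.
At steady state, accumulation factor R = 1/(1 − e^(−kτ)) ≈ 3.7722.
Each bolus raises the concentration by D/Vd = 635/54 ≈ 11.759 mcg/mL.
Steady-state peak Cmax,ss = C₀·R ≈ 11.759 × 3.7722 ≈ 44.357 mcg/mL.
Steady-state trough Cmin,ss = Cmax,ss·f ≈ 44.357 × 0.7349 ≈ 32.598 mcg/mL.
Trough 32.6 mcg/mL vs MEC 36 mcg/mL: subtherapeutic.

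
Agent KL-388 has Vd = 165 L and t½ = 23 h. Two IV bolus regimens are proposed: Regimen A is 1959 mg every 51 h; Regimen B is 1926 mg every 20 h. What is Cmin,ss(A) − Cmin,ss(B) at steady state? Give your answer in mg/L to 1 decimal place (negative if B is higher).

-10.9 mg/L

Regimen A: f = (1/2)^(51/23) ≈ 0.2150; Cmin,ss = (1959/165)·f/(1−f) ≈ 3.252 mg/L.
Regimen B: f = (1/2)^(20/23) ≈ 0.5473; Cmin,ss = (1926/165)·f/(1−f) ≈ 14.112 mg/L.
Difference ≈ 3.252 − 14.112 ≈ -10.860 mg/L.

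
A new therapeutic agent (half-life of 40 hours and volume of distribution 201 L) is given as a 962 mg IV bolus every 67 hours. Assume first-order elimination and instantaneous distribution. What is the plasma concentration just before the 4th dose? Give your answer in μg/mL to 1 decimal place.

2.1 μg/mL

f = (1/2)^(τ/t½) = (1/2)^(67/40) ≈ 0.3132.
C₀ = D/Vd = 962/201 ≈ 4.786 μg/mL.
Before the 4th dose, 3 doses have been given. Superposition: Cmin = C₀·(f + f² + … + f^3).
≈ 4.786 × (0.3132 + 0.0981 + 0.0307) ≈ 4.786 × 0.4420 ≈ 2.115 μg/mL.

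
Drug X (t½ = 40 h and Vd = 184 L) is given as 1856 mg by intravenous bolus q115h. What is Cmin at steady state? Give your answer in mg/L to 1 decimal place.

k = ln2/t½ = ln2/40 ≈ 0.017329 h⁻¹; fraction remaining f = e^(−kτ) = e^(−0.017329×115) ≈ 0.1363.
Accumulation ratio R = 1/(1 − f) ≈ 1/0.8637 ≈ 1.1578.
Single-dose peak C₀ = D/Vd = 1856/184 ≈ 10.087 mg/L.
Cmax,ss = C₀/(1 − f) ≈ 10.087/0.8637 ≈ 11.679 mg/L.
Steady-state trough Cmin,ss = Cmax,ss·f ≈ 11.679 × 0.1363 ≈ 1.592 mg/L.

1.6 mg/L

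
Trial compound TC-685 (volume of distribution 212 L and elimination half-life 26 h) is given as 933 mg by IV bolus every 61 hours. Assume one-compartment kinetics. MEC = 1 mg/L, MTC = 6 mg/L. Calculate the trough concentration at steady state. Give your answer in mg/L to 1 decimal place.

k = ln2/t½ = ln2/26 ≈ 0.026660 h⁻¹; fraction remaining f = e^(−kτ) = e^(−0.026660×61) ≈ 0.1967.
Each bolus raises the concentration by D/Vd = 933/212 ≈ 4.401 mg/L.
Steady-state trough Cmin,ss = C₀·f/(1−f) ≈ 4.401 × 0.1967/0.8033 ≈ 1.078 mg/L.
Trough 1.1 mg/L vs MEC 1 mg/L: adequate.

1.1 mg/L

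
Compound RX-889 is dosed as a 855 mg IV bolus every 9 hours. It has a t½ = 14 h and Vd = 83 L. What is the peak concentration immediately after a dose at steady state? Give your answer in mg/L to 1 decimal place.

k = ln2/t½ = ln2/14 ≈ 0.049511 h⁻¹; fraction remaining f = e^(−kτ) = e^(−0.049511×9) ≈ 0.6404.
At steady state, accumulation factor R = 1/(1 − e^(−kτ)) ≈ 2.7809.
Single-dose peak C₀ = D/Vd = 855/83 ≈ 10.301 mg/L.
Steady-state peak Cmax,ss = C₀·R ≈ 10.301 × 2.7809 ≈ 28.646 mg/L.

28.6 mg/L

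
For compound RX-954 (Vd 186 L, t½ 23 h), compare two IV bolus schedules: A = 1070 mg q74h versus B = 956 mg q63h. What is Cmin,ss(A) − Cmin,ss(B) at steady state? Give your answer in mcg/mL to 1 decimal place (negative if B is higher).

Regimen A: f = (1/2)^(74/23) ≈ 0.1075; Cmin,ss = (1070/186)·f/(1−f) ≈ 0.693 mcg/mL.
Regimen B: f = (1/2)^(63/23) ≈ 0.1498; Cmin,ss = (956/186)·f/(1−f) ≈ 0.906 mcg/mL.
Difference ≈ 0.693 − 0.906 ≈ -0.213 mcg/mL.

-0.2 mcg/mL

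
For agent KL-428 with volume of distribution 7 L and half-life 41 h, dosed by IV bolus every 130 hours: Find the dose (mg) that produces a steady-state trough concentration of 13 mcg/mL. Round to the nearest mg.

728 mg

τ/t½ = 130/41 ≈ 3.1707, so f = (1/2)^(130/41) ≈ 0.111049.
Cmin,ss = (D/Vd)·f/(1−f), so D = Cmin,ss·Vd·(1−f)/f.
D = 13 × 7 × (1−f)/f ≈ 13 × 7 × 8.00503 ≈ 728.46 mg.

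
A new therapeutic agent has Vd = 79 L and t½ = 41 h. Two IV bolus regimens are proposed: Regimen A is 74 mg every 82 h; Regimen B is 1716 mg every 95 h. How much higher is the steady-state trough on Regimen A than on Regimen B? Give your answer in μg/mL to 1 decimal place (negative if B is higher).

Regimen A: f = (1/2)^(82/41) ≈ 0.2500; Cmin,ss = (74/79)·f/(1−f) ≈ 0.312 μg/mL.
Regimen B: f = (1/2)^(95/41) ≈ 0.2007; Cmin,ss = (1716/79)·f/(1−f) ≈ 5.454 μg/mL.
Difference ≈ 0.312 − 5.454 ≈ -5.142 μg/mL.

-5.1 μg/mL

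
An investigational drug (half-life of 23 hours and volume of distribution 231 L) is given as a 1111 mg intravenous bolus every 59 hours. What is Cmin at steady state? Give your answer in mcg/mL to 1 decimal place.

1.0 mcg/mL

τ/t½ = 59/23 ≈ 2.5652, so fraction remaining f = (1/2)^(59/23) ≈ 0.1690.
Accumulation ratio R = 1/(1 − f) ≈ 1/0.8310 ≈ 1.2034.
Single-dose peak C₀ = D/Vd = 1111/231 ≈ 4.810 mcg/mL.
Steady-state peak Cmax,ss = C₀·R ≈ 4.810 × 1.2034 ≈ 5.788 mcg/mL.
One interval later, Cmin,ss = Cmax,ss·e^(−kτ) ≈ 5.788 × 0.1690 ≈ 0.978 mcg/mL.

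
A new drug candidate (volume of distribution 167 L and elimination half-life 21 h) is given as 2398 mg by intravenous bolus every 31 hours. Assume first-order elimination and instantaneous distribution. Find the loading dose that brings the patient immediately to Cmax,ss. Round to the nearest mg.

f = (1/2)^(31/21) ≈ 0.359437; accumulation ratio R = 1/(1−f) ≈ 1.56113.
Loading dose to hit Cmax,ss on first dose: D_load = D_maint·R ≈ 2398 × 1.56113 ≈ 3743.59 mg.

3744 mg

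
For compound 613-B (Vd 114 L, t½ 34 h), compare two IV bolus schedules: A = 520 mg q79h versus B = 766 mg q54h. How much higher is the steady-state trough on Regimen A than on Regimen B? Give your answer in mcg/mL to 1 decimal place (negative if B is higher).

-2.2 mcg/mL

Regimen A: f = (1/2)^(79/34) ≈ 0.1998; Cmin,ss = (520/114)·f/(1−f) ≈ 1.139 mcg/mL.
Regimen B: f = (1/2)^(54/34) ≈ 0.3326; Cmin,ss = (766/114)·f/(1−f) ≈ 3.349 mcg/mL.
Difference ≈ 1.139 − 3.349 ≈ -2.210 mcg/mL.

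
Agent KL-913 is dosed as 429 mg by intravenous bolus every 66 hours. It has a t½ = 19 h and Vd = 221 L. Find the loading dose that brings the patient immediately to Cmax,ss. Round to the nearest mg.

f = (1/2)^(66/19) ≈ 0.090015; accumulation ratio R = 1/(1−f) ≈ 1.09892.
Loading dose to hit Cmax,ss on first dose: D_load = D_maint·R ≈ 429 × 1.09892 ≈ 471.44 mg.

471 mg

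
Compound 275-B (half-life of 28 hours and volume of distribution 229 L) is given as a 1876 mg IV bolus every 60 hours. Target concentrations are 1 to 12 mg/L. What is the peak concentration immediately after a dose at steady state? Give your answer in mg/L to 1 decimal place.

10.6 mg/L

Over one 60-h interval, 60/28 ≈ 2.1429 half-lives elapse, leaving f ≈ 0.2264 of each dose.
At steady state, accumulation factor R = 1/(1 − e^(−kτ)) ≈ 1.2927.
Each bolus raises the concentration by D/Vd = 1876/229 ≈ 8.192 mg/L.
Cmax,ss = C₀/(1 − f) ≈ 8.192/0.7736 ≈ 10.589 mg/L.
Peak 10.6 mg/L vs MTC 12 mg/L: below toxic threshold.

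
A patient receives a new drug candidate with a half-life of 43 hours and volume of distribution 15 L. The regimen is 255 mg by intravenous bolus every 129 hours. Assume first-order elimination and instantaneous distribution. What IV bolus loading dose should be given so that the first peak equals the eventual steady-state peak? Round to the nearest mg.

f = (1/2)^(129/43) ≈ 0.125000; accumulation ratio R = 1/(1−f) ≈ 1.14286.
Loading dose to hit Cmax,ss on first dose: D_load = D_maint·R ≈ 255 × 1.14286 ≈ 291.43 mg.

291 mg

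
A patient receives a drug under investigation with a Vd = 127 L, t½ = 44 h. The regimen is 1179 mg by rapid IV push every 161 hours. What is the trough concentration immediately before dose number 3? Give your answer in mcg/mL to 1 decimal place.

0.8 mcg/mL

f = (1/2)^(τ/t½) = (1/2)^(161/44) ≈ 0.0792.
C₀ = D/Vd = 1179/127 ≈ 9.283 mcg/mL.
Before the 3rd dose, 2 doses have been given. Superposition: Cmin = C₀·(f + f²).
≈ 9.283 × (0.0792 + 0.0063) ≈ 9.283 × 0.0855 ≈ 0.794 mcg/mL.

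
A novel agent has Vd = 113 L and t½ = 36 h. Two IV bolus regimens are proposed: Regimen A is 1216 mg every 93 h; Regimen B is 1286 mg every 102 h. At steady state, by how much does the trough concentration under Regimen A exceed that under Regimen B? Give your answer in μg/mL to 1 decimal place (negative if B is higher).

Regimen A: f = (1/2)^(93/36) ≈ 0.1669; Cmin,ss = (1216/113)·f/(1−f) ≈ 2.156 μg/mL.
Regimen B: f = (1/2)^(102/36) ≈ 0.1403; Cmin,ss = (1286/113)·f/(1−f) ≈ 1.857 μg/mL.
Difference ≈ 2.156 − 1.857 ≈ 0.299 μg/mL.

0.3 μg/mL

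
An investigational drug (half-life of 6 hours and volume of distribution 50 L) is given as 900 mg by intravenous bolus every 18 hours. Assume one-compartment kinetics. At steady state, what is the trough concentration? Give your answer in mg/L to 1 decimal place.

2.6 mg/L

τ = 18 h = 3 half-lives, so f = (1/2)^3 = 0.125.
At steady state, R = 1/(1 − 0.125) = 8/7.
Single-dose peak C₀ = D/Vd = 900/50 = 18 mg/L.
Steady-state peak Cmax,ss = C₀·R = 18 × 8/7 ≈ 20.571 mg/L.
Steady-state trough Cmin,ss = Cmax,ss·f ≈ 20.571 × 0.125 ≈ 2.571 mg/L.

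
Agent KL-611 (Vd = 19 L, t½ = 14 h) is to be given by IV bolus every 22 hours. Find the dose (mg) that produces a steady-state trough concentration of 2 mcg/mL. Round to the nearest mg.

75 mg

τ/t½ = 22/14 ≈ 1.5714, so f = (1/2)^(22/14) ≈ 0.336475.
Cmin,ss = (D/Vd)·f/(1−f), so D = Cmin,ss·Vd·(1−f)/f.
D = 2 × 19 × (1−f)/f ≈ 2 × 19 × 1.97199 ≈ 74.94 mg.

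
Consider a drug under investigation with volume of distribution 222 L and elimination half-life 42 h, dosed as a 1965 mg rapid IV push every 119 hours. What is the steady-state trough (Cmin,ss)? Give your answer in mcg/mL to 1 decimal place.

1.4 mcg/mL

τ/t½ = 119/42 ≈ 2.8333, so fraction remaining f = (1/2)^(119/42) ≈ 0.1403.
Accumulation ratio R = 1/(1 − f) ≈ 1/0.8597 ≈ 1.1632.
Single-dose peak C₀ = D/Vd = 1965/222 ≈ 8.851 mcg/mL.
Steady-state peak Cmax,ss = C₀·R ≈ 8.851 × 1.1632 ≈ 10.295 mcg/mL.
Steady-state trough Cmin,ss = Cmax,ss·f ≈ 10.295 × 0.1403 ≈ 1.444 mcg/mL.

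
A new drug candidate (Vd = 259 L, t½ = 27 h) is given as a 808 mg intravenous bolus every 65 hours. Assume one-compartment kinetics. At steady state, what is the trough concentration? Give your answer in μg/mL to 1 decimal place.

Over one 65-h interval, 65/27 ≈ 2.4074 half-lives elapse, leaving f ≈ 0.1885 of each dose.
At steady state, accumulation factor R = 1/(1 − e^(−kτ)) ≈ 1.2323.
Each bolus raises the concentration by D/Vd = 808/259 ≈ 3.120 μg/mL.
Steady-state peak Cmax,ss = C₀·R ≈ 3.120 × 1.2323 ≈ 3.845 μg/mL.
Steady-state trough Cmin,ss = Cmax,ss·f ≈ 3.845 × 0.1885 ≈ 0.725 μg/mL.

0.7 μg/mL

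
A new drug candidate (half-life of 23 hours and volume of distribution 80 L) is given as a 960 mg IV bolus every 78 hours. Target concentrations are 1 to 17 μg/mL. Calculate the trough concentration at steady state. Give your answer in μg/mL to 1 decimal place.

1.3 μg/mL

k = ln2/t½ = ln2/23 ≈ 0.030137 h⁻¹; fraction remaining f = e^(−kτ) = e^(−0.030137×78) ≈ 0.0953.
At steady state, accumulation factor R = 1/(1 − e^(−kτ)) ≈ 1.1053.
Each bolus raises the concentration by D/Vd = 960/80 ≈ 12.000 μg/mL.
Cmax,ss = C₀/(1 − f) ≈ 12.000/0.9047 ≈ 13.264 μg/mL.
Steady-state trough Cmin,ss = Cmax,ss·f ≈ 13.264 × 0.0953 ≈ 1.264 μg/mL.
Trough 1.3 μg/mL vs MEC 1 μg/mL: adequate.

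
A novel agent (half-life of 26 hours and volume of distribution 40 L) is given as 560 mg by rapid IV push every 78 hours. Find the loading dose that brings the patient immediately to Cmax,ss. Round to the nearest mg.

f = (1/2)^(78/26) ≈ 0.125000; accumulation ratio R = 1/(1−f) ≈ 1.14286.
Loading dose to hit Cmax,ss on first dose: D_load = D_maint·R ≈ 560 × 1.14286 ≈ 640.00 mg.

640 mg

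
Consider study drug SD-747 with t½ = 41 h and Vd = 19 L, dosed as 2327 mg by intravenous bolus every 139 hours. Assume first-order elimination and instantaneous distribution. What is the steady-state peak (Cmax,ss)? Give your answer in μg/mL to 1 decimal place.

τ/t½ = 139/41 ≈ 3.3902, so fraction remaining f = (1/2)^(139/41) ≈ 0.0954.
At steady state, accumulation factor R = 1/(1 − e^(−kτ)) ≈ 1.1055.
Each bolus raises the concentration by D/Vd = 2327/19 ≈ 122.474 μg/mL.
Steady-state peak Cmax,ss = C₀·R ≈ 122.474 × 1.1055 ≈ 135.395 μg/mL.

135.4 μg/mL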